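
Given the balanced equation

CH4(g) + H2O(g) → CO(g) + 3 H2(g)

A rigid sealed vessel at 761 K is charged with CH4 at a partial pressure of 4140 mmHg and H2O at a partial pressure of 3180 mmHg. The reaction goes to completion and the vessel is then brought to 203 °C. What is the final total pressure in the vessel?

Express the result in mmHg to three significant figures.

8560 mmHg

With V and T fixed, P_i ∝ n_i, so the mole ratios apply directly to partial pressures at 761 K.
P(H2O) required for 4140 mmHg of CH4 = (1/1) × 4140 = 4140 mmHg; available 3180 mmHg, so H2O is limiting.
P(CH4) remaining = 4140 − (1/1) × 3180 = 960.0 mmHg
P(gaseous products) = (1+3)/1 × 3180 = 12720 mmHg
P_total at 761 K = 960.0 + 12720 = 13680 mmHg
Scaling to 203 °C: P = 13680 × 476.15/761 = 8559 mmHg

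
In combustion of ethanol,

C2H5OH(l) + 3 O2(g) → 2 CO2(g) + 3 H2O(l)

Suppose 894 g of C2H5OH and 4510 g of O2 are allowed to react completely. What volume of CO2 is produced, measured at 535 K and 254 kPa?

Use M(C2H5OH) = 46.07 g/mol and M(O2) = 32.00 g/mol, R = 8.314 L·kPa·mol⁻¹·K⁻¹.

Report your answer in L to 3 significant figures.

680 L

n(C2H5OH) = 894 / 46.07 = 19.41 mol
n(O2) = 4510 / 32.00 = 140.9 mol
For 19.41 mol C2H5OH, stoichiometry requires (3/1) × 19.41 = 58.23 mol O2; 140.9 mol is available, so C2H5OH is limiting.
n(CO2) = (2/1) × 19.41 = 38.82 mol
V(CO2) = nRT/P = 38.82 × 8.314 × 535 / 254 = 679.8 L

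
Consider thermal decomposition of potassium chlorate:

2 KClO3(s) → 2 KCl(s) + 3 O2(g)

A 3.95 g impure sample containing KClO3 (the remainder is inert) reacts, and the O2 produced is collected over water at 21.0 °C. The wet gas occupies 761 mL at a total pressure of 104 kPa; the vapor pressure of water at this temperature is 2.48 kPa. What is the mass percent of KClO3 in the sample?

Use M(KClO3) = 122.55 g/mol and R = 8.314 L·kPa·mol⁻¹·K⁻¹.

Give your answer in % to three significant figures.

65.3 %

P(O2) = 104 − 2.48 = 101.5 kPa
n(O2) = PV/RT = (101.5 × 0.7610) / (8.314 × 294.15) = 0.03158 mol
n(KClO3) = (2/3) × 0.03158 = 0.02105 mol
m(KClO3) = 0.02105 × 122.55 = 2.580 g
%KClO3 = 2.580 / 3.95 × 100 = 65.32%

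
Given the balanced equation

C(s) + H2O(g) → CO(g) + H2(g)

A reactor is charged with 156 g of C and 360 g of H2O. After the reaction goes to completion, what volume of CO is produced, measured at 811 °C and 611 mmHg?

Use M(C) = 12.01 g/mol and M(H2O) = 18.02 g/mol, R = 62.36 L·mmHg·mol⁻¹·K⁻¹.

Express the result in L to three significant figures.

1440 L

n(C) = 156 / 12.01 = 12.99 mol
n(H2O) = 360 / 18.02 = 19.98 mol
For 12.99 mol C, stoichiometry requires (1/1) × 12.99 = 12.99 mol H2O; 19.98 mol is available, so C is limiting.
n(CO) = (1/1) × 12.99 = 12.99 mol
V(CO) = nRT/P = 12.99 × 62.36 × 1084.15 / 611 = 1437 L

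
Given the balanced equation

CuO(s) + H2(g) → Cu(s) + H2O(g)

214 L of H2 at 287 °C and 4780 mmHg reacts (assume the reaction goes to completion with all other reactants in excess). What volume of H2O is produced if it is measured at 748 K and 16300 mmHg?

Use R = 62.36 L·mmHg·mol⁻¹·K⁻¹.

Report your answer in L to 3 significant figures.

83.8 L

n(H2) = PV/RT = (4780 × 214) / (62.36 × 560.15) = 29.28 mol
n(H2O) = (1/1) × 29.28 = 29.28 mol
V = nRT/P = 29.28 × 62.36 × 748 / 16300 = 83.79 L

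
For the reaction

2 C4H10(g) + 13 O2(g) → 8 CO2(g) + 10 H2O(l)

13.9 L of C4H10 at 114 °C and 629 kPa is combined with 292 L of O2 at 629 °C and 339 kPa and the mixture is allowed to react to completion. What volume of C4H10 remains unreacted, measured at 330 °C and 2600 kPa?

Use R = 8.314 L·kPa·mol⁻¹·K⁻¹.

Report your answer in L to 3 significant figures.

1.32 L

n(C4H10) = PV/RT = (629 × 13.9) / (8.314 × 387.15) = 2.716 mol
n(O2) = PV/RT = (339 × 292) / (8.314 × 902.15) = 13.20 mol
For 2.716 mol C4H10, stoichiometry requires (13/2) × 2.716 = 17.65 mol O2; 13.20 mol is available, so O2 is limiting.
n(C4H10) consumed = (2/13) × 13.20 = 2.031 mol; remaining = 2.716 − 2.031 = 0.6850 mol
V(C4H10) = nRT/P = 0.6850 × 8.314 × 603.15 / 2600 = 1.321 L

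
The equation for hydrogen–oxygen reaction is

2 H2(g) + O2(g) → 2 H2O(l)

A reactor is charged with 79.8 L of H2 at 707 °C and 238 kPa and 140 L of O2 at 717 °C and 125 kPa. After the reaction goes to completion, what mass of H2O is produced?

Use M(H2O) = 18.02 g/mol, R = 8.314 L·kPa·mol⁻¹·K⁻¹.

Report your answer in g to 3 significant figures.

n(H2) = PV/RT = (238 × 79.8) / (8.314 × 980.15) = 2.331 mol
n(O2) = PV/RT = (125 × 140) / (8.314 × 990.15) = 2.126 mol
For 2.331 mol H2, stoichiometry requires (1/2) × 2.331 = 1.165 mol O2; 2.126 mol is available, so H2 is limiting.
n(H2O) = (2/2) × 2.331 = 2.331 mol
m(H2O) = 2.331 × 18.02 = 42.00 g

42.0 g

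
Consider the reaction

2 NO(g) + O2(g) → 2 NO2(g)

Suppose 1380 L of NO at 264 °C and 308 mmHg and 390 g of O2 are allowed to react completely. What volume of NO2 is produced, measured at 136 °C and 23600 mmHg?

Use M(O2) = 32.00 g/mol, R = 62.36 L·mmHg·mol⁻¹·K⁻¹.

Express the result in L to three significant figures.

n(NO) = PV/RT = (308 × 1380) / (62.36 × 537.15) = 12.69 mol
n(O2) = 390 / 32.00 = 12.19 mol
For 12.69 mol NO, stoichiometry requires (1/2) × 12.69 = 6.345 mol O2; 12.19 mol is available, so NO is limiting.
n(NO2) = (2/2) × 12.69 = 12.69 mol
V(NO2) = nRT/P = 12.69 × 62.36 × 409.15 / 23600 = 13.72 L

13.7 L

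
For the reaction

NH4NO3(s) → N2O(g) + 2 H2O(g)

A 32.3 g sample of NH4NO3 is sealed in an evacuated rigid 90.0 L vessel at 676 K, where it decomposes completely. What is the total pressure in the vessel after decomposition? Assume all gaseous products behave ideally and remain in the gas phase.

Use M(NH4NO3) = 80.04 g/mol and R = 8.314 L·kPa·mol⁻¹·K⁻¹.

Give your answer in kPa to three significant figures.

n(NH4NO3) = 32.3 / 80.04 = 0.4035 mol
n(gas produced) = (3/1) × 0.4035 = 1.211 mol
P = nRT/V = 1.211 × 8.314 × 676 / 90.0 = 75.62 kPa

75.6 kPa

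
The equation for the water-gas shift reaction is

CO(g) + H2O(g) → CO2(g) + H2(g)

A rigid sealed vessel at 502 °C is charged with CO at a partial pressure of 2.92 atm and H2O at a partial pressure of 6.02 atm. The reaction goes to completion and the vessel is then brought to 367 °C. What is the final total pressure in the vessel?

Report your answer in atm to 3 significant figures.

At constant V, partial pressures at 502 °C are proportional to moles, so apply stoichiometry directly to pressures.
P(H2O) required for 2.92 atm of CO = (1/1) × 2.92 = 2.920 atm; available 6.02 atm, so CO is limiting.
P(H2O) remaining = 6.02 − (1/1) × 2.92 = 3.100 atm
P(gaseous products) = (1+1)/1 × 2.92 = 5.840 atm
P_total at 502 °C = 3.100 + 5.840 = 8.940 atm
Scaling to 367 °C: P = 8.940 × 640.15/775.15 = 7.383 atm

7.38 atm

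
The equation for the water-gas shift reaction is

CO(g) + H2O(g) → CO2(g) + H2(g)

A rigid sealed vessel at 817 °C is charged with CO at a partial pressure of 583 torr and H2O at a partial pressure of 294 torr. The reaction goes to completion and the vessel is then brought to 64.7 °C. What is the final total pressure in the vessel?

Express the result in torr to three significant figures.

272 torr

With V and T fixed, P_i ∝ n_i, so the mole ratios apply directly to partial pressures at 817 °C.
P(H2O) required for 583 torr of CO = (1/1) × 583 = 583.0 torr; available 294 torr, so H2O is limiting.
P(CO) remaining = 583 − (1/1) × 294 = 289.0 torr
P(gaseous products) = (1+1)/1 × 294 = 588.0 torr
P_total at 817 °C = 289.0 + 588.0 = 877.0 torr
Scaling to 64.7 °C: P = 877.0 × 337.85/1090.15 = 271.8 torr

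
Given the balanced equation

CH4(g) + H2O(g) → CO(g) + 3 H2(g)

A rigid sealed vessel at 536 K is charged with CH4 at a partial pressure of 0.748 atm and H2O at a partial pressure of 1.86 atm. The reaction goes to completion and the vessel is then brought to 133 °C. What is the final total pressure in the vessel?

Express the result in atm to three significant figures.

At constant V, partial pressures at 536 K are proportional to moles, so apply stoichiometry directly to pressures.
P(H2O) required for 0.748 atm of CH4 = (1/1) × 0.748 = 0.7480 atm; available 1.86 atm, so CH4 is limiting.
P(H2O) remaining = 1.86 − (1/1) × 0.748 = 1.112 atm
P(gaseous products) = (1+3)/1 × 0.748 = 2.992 atm
P_total at 536 K = 1.112 + 2.992 = 4.104 atm
Scaling to 133 °C: P = 4.104 × 406.15/536 = 3.110 atm

3.11 atm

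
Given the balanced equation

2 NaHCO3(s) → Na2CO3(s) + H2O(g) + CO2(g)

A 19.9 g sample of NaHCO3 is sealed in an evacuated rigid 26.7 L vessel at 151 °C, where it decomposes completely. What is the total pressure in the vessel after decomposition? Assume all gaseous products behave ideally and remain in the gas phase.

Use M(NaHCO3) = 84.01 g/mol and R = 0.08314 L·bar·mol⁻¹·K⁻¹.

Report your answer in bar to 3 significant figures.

n(NaHCO3) = 19.9 / 84.01 = 0.2369 mol
n(gas produced) = (2/2) × 0.2369 = 0.2369 mol
P = nRT/V = 0.2369 × 0.08314 × 424.15 / 26.7 = 0.3129 bar

0.313 bar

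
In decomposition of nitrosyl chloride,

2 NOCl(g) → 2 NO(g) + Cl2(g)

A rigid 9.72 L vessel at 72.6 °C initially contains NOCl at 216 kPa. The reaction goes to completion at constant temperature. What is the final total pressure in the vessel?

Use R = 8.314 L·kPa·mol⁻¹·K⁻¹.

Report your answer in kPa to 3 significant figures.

324 kPa

Since T and V are fixed, P_final/P_initial = n_final/n_initial = 3/2.
P_final = (3/2) × 216 = 324.0 kPa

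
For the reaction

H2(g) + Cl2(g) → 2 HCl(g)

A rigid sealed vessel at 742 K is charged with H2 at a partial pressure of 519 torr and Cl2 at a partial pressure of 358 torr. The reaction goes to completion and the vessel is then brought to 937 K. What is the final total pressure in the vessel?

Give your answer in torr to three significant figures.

With V and T fixed, P_i ∝ n_i, so the mole ratios apply directly to partial pressures at 742 K.
P(Cl2) required for 519 torr of H2 = (1/1) × 519 = 519.0 torr; available 358 torr, so Cl2 is limiting.
P(H2) remaining = 519 − (1/1) × 358 = 161.0 torr
P(gaseous products) = (2)/1 × 358 = 716.0 torr
P_total at 742 K = 161.0 + 716.0 = 877.0 torr
Scaling to 937 K: P = 877.0 × 937/742 = 1107 torr

1110 torr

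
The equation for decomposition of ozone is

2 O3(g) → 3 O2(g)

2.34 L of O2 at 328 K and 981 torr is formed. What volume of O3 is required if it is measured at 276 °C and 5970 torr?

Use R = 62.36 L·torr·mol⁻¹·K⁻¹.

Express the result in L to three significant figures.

0.429 L

n(O2) = PV/RT = (981 × 2.34) / (62.36 × 328) = 0.1122 mol
n(O3) = (2/3) × 0.1122 = 0.07480 mol
V = nRT/P = 0.07480 × 62.36 × 549.15 / 5970 = 0.4291 L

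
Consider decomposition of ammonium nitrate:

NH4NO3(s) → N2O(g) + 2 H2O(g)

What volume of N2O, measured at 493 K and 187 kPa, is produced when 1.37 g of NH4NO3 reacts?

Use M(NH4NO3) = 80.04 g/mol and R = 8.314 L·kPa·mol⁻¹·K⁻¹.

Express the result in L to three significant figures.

0.375 L

n(NH4NO3) = 1.370 / 80.04 = 0.01712 mol
n(N2O) = (1/1) × 0.01712 = 0.01712 mol
V = nRT/P = 0.01712 × 8.314 × 493 / 187 = 0.3752 L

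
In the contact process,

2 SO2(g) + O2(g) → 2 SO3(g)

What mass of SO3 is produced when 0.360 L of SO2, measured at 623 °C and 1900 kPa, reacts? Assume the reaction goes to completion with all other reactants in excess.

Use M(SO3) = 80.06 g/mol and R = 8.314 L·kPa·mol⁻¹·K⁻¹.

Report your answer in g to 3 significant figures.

n(SO2) = PV/RT = (1900 × 0.360) / (8.314 × 896.15) = 0.09180 mol
n(SO3) = (2/2) × 0.09180 = 0.09180 mol
m(SO3) = 0.09180 × 80.06 = 7.350 g

7.35 g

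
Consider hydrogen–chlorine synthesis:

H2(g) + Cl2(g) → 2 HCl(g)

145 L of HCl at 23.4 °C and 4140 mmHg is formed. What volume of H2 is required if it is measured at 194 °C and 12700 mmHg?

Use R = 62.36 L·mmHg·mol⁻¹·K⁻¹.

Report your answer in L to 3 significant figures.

37.2 L

n(HCl) = PV/RT = (4140 × 145) / (62.36 × 296.55) = 32.46 mol
n(H2) = (1/2) × 32.46 = 16.23 mol
V = nRT/P = 16.23 × 62.36 × 467.15 / 12700 = 37.23 L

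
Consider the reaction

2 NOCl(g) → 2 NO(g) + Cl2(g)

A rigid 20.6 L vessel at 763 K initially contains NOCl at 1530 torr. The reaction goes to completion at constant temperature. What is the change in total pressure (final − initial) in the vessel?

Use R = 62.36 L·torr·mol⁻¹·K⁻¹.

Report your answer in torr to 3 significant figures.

765 torr

Since T and V are fixed, P_final/P_initial = n_final/n_initial = 3/2.
P_final = (3/2) × 1530 = 2295 torr; ΔP = 2295 − 1530 = 765.0 torr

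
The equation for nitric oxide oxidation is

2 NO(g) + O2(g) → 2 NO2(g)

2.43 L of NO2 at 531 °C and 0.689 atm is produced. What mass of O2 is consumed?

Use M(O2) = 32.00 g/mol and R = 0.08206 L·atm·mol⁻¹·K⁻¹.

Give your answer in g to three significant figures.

n(NO2) = PV/RT = (0.689 × 2.43) / (0.08206 × 804.15) = 0.02537 mol
n(O2) = (1/2) × 0.02537 = 0.01269 mol
m(O2) = 0.01269 × 32.00 = 0.4061 g

0.406 g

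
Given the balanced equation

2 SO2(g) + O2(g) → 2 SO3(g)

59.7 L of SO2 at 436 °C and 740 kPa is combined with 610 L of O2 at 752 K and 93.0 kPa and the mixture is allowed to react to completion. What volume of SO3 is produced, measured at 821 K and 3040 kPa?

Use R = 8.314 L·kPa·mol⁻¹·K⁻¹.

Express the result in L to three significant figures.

16.8 L

n(SO2) = PV/RT = (740 × 59.7) / (8.314 × 709.15) = 7.493 mol
n(O2) = PV/RT = (93.0 × 610) / (8.314 × 752) = 9.074 mol
For 7.493 mol SO2, stoichiometry requires (1/2) × 7.493 = 3.747 mol O2; 9.074 mol is available, so SO2 is limiting.
n(SO3) = (2/2) × 7.493 = 7.493 mol
V(SO3) = nRT/P = 7.493 × 8.314 × 821 / 3040 = 16.82 L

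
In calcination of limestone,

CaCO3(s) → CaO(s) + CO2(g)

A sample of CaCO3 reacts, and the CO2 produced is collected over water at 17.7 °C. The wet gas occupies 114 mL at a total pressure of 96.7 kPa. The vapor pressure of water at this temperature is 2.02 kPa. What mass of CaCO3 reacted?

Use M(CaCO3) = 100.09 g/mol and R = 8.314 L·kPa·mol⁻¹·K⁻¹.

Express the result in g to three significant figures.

P(CO2) = 96.7 − 2.02 = 94.68 kPa
n(CO2) = PV/RT = (94.68 × 0.1140) / (8.314 × 290.85) = 0.004464 mol
n(CaCO3) = (1/1) × 0.004464 = 0.004464 mol
m(CaCO3) = 0.004464 × 100.09 = 0.4468 g

0.447 g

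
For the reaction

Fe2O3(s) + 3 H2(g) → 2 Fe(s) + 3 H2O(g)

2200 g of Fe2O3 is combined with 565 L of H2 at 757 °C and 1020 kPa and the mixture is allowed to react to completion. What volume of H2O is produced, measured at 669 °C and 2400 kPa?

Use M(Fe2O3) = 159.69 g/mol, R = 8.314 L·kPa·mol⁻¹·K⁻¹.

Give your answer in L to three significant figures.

n(Fe2O3) = 2200 / 159.69 = 13.78 mol
n(H2) = PV/RT = (1020 × 565) / (8.314 × 1030.15) = 67.29 mol
For 13.78 mol Fe2O3, stoichiometry requires (3/1) × 13.78 = 41.34 mol H2; 67.29 mol is available, so Fe2O3 is limiting.
n(H2O) = (3/1) × 13.78 = 41.34 mol
V(H2O) = nRT/P = 41.34 × 8.314 × 942.15 / 2400 = 134.9 L

135 L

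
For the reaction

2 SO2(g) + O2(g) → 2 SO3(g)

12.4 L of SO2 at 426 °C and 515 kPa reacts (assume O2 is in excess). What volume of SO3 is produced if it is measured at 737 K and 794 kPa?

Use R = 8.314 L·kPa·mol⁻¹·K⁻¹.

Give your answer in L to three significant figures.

8.48 L

n(SO2) = PV/RT = (515 × 12.4) / (8.314 × 699.15) = 1.099 mol
n(SO3) = (2/2) × 1.099 = 1.099 mol
V = nRT/P = 1.099 × 8.314 × 737 / 794 = 8.481 L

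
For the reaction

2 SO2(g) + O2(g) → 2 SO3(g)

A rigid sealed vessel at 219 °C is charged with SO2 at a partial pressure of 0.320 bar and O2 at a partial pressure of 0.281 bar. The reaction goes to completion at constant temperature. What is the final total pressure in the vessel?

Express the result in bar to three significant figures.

Because the vessel is rigid and T is held at 219 °C, work the stoichiometry in partial pressures (P_i = n_iRT/V).
P(O2) required for 0.320 bar of SO2 = (1/2) × 0.320 = 0.1600 bar; available 0.281 bar, so SO2 is limiting.
P(O2) remaining = 0.281 − (1/2) × 0.320 = 0.1210 bar
P(gaseous products) = (2)/2 × 0.320 = 0.3200 bar
P_total at 219 °C = 0.1210 + 0.3200 = 0.4410 bar

0.441 bar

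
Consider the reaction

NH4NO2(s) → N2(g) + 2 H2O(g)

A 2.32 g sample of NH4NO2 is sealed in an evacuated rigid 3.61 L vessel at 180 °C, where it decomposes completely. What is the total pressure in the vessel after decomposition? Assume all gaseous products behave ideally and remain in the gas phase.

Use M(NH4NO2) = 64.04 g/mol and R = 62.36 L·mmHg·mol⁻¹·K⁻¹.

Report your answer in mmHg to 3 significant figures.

n(NH4NO2) = 2.32 / 64.04 = 0.03623 mol
n(gas produced) = (3/1) × 0.03623 = 0.1087 mol
P = nRT/V = 0.1087 × 62.36 × 453.15 / 3.61 = 850.9 mmHg

851 mmHg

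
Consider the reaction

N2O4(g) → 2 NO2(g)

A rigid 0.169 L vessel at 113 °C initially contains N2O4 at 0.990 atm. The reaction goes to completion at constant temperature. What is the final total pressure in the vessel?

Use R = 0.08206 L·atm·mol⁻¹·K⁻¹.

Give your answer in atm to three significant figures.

1.98 atm

Rigid vessel, constant T ⇒ P scales with total gas moles (1 → 2).
P_final = (2/1) × 0.990 = 1.980 atm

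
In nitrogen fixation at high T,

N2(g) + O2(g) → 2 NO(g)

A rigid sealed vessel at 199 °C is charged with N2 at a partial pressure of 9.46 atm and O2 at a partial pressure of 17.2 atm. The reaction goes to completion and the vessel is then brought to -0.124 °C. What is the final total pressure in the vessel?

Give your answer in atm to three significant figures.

15.4 atm

At constant V, partial pressures at 199 °C are proportional to moles, so apply stoichiometry directly to pressures.
P(O2) required for 9.46 atm of N2 = (1/1) × 9.46 = 9.460 atm; available 17.2 atm, so N2 is limiting.
P(O2) remaining = 17.2 − (1/1) × 9.46 = 7.740 atm
P(gaseous products) = (2)/1 × 9.46 = 18.92 atm
P_total at 199 °C = 7.740 + 18.92 = 26.66 atm
Scaling to -0.124 °C: P = 26.66 × 273.026/472.15 = 15.42 atm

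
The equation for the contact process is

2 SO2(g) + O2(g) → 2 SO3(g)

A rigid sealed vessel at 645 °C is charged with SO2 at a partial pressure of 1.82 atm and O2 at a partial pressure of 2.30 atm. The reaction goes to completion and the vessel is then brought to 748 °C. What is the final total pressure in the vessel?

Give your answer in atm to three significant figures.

3.57 atm

With V and T fixed, P_i ∝ n_i, so the mole ratios apply directly to partial pressures at 645 °C.
P(O2) required for 1.82 atm of SO2 = (1/2) × 1.82 = 0.9100 atm; available 2.30 atm, so SO2 is limiting.
P(O2) remaining = 2.30 − (1/2) × 1.82 = 1.390 atm
P(gaseous products) = (2)/2 × 1.82 = 1.820 atm
P_total at 645 °C = 1.390 + 1.820 = 3.210 atm
Scaling to 748 °C: P = 3.210 × 1021.15/918.15 = 3.570 atm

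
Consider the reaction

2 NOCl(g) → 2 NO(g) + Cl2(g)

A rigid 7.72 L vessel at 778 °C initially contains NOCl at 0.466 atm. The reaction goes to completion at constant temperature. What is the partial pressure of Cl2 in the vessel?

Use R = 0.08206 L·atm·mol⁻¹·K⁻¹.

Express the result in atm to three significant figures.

0.233 atm

n(NOCl)₀ = PV/RT = (0.466 × 7.72) / (0.08206 × 1051.15) = 0.04171 mol
n(Cl2) = (1/2) × 0.04171 = 0.02085 mol
P(Cl2) = nRT/V = 0.02085 × 0.08206 × 1051.15 / 7.72 = 0.2330 atm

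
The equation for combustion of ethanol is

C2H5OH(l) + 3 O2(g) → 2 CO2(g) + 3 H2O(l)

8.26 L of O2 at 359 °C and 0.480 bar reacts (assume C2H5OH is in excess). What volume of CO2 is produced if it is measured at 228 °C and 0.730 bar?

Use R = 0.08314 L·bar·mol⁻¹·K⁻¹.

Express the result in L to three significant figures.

n(O2) = PV/RT = (0.480 × 8.26) / (0.08314 × 632.15) = 0.07544 mol
n(CO2) = (2/3) × 0.07544 = 0.05029 mol
V = nRT/P = 0.05029 × 0.08314 × 501.15 / 0.730 = 2.870 L

2.87 L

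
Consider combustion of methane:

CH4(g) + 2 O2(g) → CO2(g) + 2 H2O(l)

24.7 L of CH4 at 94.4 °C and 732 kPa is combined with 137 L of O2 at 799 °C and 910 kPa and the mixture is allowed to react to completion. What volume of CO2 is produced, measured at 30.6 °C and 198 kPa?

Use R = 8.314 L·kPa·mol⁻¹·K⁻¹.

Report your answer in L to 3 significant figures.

n(CH4) = PV/RT = (732 × 24.7) / (8.314 × 367.55) = 5.917 mol
n(O2) = PV/RT = (910 × 137) / (8.314 × 1072.15) = 13.99 mol
For 5.917 mol CH4, stoichiometry requires (2/1) × 5.917 = 11.83 mol O2; 13.99 mol is available, so CH4 is limiting.
n(CO2) = (1/1) × 5.917 = 5.917 mol
V(CO2) = nRT/P = 5.917 × 8.314 × 303.75 / 198 = 75.47 L

75.5 L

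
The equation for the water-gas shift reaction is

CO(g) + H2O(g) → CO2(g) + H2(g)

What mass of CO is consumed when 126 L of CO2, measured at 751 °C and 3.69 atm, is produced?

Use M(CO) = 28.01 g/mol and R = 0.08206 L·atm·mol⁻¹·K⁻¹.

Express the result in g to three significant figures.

n(CO2) = PV/RT = (3.69 × 126) / (0.08206 × 1024.15) = 5.532 mol
n(CO) = (1/1) × 5.532 = 5.532 mol
m(CO) = 5.532 × 28.01 = 155.0 g

155 g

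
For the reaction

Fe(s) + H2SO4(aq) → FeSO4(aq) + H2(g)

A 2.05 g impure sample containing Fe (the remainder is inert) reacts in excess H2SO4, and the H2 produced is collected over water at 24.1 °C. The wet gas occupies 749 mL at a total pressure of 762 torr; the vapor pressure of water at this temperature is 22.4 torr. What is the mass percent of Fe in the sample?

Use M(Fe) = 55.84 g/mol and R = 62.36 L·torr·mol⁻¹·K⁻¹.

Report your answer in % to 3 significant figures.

81.4 %

P(H2) = 762 − 22.4 = 739.6 torr
n(H2) = PV/RT = (739.6 × 0.7490) / (62.36 × 297.25) = 0.02988 mol
n(Fe) = (1/1) × 0.02988 = 0.02988 mol
m(Fe) = 0.02988 × 55.84 = 1.668 g
%Fe = 1.668 / 2.05 × 100 = 81.37%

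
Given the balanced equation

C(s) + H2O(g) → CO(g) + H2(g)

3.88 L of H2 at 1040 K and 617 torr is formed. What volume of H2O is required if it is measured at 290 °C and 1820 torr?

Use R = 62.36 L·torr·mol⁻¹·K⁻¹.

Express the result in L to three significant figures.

n(H2) = PV/RT = (617 × 3.88) / (62.36 × 1040) = 0.03691 mol
n(H2O) = (1/1) × 0.03691 = 0.03691 mol
V = nRT/P = 0.03691 × 62.36 × 563.15 / 1820 = 0.7122 L

0.712 L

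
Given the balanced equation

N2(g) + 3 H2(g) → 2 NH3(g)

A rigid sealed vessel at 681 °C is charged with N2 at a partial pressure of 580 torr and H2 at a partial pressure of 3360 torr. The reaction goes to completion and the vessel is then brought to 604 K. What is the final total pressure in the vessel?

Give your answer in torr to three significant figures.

1760 torr

With V and T fixed, P_i ∝ n_i, so the mole ratios apply directly to partial pressures at 681 °C.
P(H2) required for 580 torr of N2 = (3/1) × 580 = 1740 torr; available 3360 torr, so N2 is limiting.
P(H2) remaining = 3360 − (3/1) × 580 = 1620 torr
P(gaseous products) = (2)/1 × 580 = 1160 torr
P_total at 681 °C = 1620 + 1160 = 2780 torr
Scaling to 604 K: P = 2780 × 604/954.15 = 1760 torr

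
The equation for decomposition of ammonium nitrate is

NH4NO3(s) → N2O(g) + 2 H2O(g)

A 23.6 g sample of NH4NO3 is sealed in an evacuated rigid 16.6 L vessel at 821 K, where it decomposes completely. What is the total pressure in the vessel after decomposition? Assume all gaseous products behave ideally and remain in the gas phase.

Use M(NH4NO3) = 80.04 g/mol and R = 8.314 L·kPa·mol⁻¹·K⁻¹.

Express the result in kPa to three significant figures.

n(NH4NO3) = 23.6 / 80.04 = 0.2949 mol
n(gas produced) = (3/1) × 0.2949 = 0.8847 mol
P = nRT/V = 0.8847 × 8.314 × 821 / 16.6 = 363.8 kPa

364 kPa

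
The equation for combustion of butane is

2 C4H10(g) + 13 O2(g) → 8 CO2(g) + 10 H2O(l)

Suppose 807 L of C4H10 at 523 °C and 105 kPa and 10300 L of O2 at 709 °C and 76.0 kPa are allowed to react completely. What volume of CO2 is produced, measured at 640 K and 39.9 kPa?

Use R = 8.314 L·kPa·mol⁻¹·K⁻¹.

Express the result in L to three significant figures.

n(C4H10) = PV/RT = (105 × 807) / (8.314 × 796.15) = 12.80 mol
n(O2) = PV/RT = (76.0 × 10300) / (8.314 × 982.15) = 95.87 mol
For 12.80 mol C4H10, stoichiometry requires (13/2) × 12.80 = 83.20 mol O2; 95.87 mol is available, so C4H10 is limiting.
n(CO2) = (8/2) × 12.80 = 51.20 mol
V(CO2) = nRT/P = 51.20 × 8.314 × 640 / 39.9 = 6828 L

6830 L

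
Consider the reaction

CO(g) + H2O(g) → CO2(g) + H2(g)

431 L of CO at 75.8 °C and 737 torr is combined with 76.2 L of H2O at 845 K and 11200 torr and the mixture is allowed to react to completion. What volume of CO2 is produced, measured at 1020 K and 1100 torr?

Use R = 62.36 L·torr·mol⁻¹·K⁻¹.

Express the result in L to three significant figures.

844 L

n(CO) = PV/RT = (737 × 431) / (62.36 × 348.95) = 14.60 mol
n(H2O) = PV/RT = (11200 × 76.2) / (62.36 × 845) = 16.20 mol
For 14.60 mol CO, stoichiometry requires (1/1) × 14.60 = 14.60 mol H2O; 16.20 mol is available, so CO is limiting.
n(CO2) = (1/1) × 14.60 = 14.60 mol
V(CO2) = nRT/P = 14.60 × 62.36 × 1020 / 1100 = 844.2 L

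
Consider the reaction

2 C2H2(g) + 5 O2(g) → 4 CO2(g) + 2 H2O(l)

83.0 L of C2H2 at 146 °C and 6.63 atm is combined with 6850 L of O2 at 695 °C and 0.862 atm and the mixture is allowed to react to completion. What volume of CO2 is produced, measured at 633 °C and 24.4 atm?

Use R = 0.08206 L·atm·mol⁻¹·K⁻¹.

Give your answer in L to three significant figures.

n(C2H2) = PV/RT = (6.63 × 83.0) / (0.08206 × 419.15) = 16.00 mol
n(O2) = PV/RT = (0.862 × 6850) / (0.08206 × 968.15) = 74.32 mol
For 16.00 mol C2H2, stoichiometry requires (5/2) × 16.00 = 40.00 mol O2; 74.32 mol is available, so C2H2 is limiting.
n(CO2) = (4/2) × 16.00 = 32.00 mol
V(CO2) = nRT/P = 32.00 × 0.08206 × 906.15 / 24.4 = 97.52 L

97.5 L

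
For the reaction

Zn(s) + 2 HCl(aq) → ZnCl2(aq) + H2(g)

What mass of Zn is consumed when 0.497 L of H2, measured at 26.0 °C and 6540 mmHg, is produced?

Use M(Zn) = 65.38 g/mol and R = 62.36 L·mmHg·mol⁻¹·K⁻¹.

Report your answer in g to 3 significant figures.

n(H2) = PV/RT = (6540 × 0.497) / (62.36 × 299.15) = 0.1742 mol
n(Zn) = (1/1) × 0.1742 = 0.1742 mol
m(Zn) = 0.1742 × 65.38 = 11.39 g

11.4 g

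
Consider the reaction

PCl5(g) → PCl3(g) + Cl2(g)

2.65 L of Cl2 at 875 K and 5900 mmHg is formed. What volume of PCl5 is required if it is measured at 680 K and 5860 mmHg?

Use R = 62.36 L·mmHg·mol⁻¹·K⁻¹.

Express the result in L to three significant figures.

2.07 L

n(Cl2) = PV/RT = (5900 × 2.65) / (62.36 × 875) = 0.2865 mol
n(PCl5) = (1/1) × 0.2865 = 0.2865 mol
V = nRT/P = 0.2865 × 62.36 × 680 / 5860 = 2.073 L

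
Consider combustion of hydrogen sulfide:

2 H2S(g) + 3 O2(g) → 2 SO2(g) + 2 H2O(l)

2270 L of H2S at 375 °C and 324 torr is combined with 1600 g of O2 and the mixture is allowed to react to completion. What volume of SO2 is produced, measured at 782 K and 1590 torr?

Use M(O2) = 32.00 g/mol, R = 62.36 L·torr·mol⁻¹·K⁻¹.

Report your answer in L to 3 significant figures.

n(H2S) = PV/RT = (324 × 2270) / (62.36 × 648.15) = 18.20 mol
n(O2) = 1600 / 32.00 = 50.00 mol
For 18.20 mol H2S, stoichiometry requires (3/2) × 18.20 = 27.30 mol O2; 50.00 mol is available, so H2S is limiting.
n(SO2) = (2/2) × 18.20 = 18.20 mol
V(SO2) = nRT/P = 18.20 × 62.36 × 782 / 1590 = 558.2 L

558 L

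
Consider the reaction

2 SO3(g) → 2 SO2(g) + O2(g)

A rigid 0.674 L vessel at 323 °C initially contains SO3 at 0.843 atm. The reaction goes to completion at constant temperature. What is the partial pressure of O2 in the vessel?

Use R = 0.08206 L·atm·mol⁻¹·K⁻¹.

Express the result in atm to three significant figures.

0.421 atm

n(SO3)₀ = PV/RT = (0.843 × 0.674) / (0.08206 × 596.15) = 0.01161 mol
n(O2) = (1/2) × 0.01161 = 0.005805 mol
P(O2) = nRT/V = 0.005805 × 0.08206 × 596.15 / 0.674 = 0.4213 atm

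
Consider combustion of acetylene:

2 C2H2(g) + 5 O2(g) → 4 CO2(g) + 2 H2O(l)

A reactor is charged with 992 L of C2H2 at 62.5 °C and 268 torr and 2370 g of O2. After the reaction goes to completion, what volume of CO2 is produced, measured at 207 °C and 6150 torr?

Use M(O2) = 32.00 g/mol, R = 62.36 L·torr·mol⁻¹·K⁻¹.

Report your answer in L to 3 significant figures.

n(C2H2) = PV/RT = (268 × 992) / (62.36 × 335.65) = 12.70 mol
n(O2) = 2370 / 32.00 = 74.06 mol
For 12.70 mol C2H2, stoichiometry requires (5/2) × 12.70 = 31.75 mol O2; 74.06 mol is available, so C2H2 is limiting.
n(CO2) = (4/2) × 12.70 = 25.40 mol
V(CO2) = nRT/P = 25.40 × 62.36 × 480.15 / 6150 = 123.7 L

124 L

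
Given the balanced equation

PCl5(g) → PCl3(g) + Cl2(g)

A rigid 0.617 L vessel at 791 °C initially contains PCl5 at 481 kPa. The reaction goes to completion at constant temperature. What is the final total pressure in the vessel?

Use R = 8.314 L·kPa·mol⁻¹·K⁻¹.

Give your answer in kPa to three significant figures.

At constant T and V, P ∝ n(gas): 1 mol gas → 2 mol gas.
P_final = (2/1) × 481 = 962.0 kPa

962 kPa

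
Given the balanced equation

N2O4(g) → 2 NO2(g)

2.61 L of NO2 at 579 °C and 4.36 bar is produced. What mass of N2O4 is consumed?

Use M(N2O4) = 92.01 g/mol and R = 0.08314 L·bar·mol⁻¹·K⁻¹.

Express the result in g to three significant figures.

7.39 g

n(NO2) = PV/RT = (4.36 × 2.61) / (0.08314 × 852.15) = 0.1606 mol
n(N2O4) = (1/2) × 0.1606 = 0.08030 mol
m(N2O4) = 0.08030 × 92.01 = 7.388 g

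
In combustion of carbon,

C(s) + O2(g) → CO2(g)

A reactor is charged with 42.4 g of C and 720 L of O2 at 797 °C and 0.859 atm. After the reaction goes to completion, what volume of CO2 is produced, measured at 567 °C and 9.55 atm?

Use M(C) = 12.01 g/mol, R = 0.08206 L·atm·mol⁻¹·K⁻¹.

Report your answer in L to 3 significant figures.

25.5 L

n(C) = 42.4 / 12.01 = 3.530 mol
n(O2) = PV/RT = (0.859 × 720) / (0.08206 × 1070.15) = 7.043 mol
For 3.530 mol C, stoichiometry requires (1/1) × 3.530 = 3.530 mol O2; 7.043 mol is available, so C is limiting.
n(CO2) = (1/1) × 3.530 = 3.530 mol
V(CO2) = nRT/P = 3.530 × 0.08206 × 840.15 / 9.55 = 25.48 L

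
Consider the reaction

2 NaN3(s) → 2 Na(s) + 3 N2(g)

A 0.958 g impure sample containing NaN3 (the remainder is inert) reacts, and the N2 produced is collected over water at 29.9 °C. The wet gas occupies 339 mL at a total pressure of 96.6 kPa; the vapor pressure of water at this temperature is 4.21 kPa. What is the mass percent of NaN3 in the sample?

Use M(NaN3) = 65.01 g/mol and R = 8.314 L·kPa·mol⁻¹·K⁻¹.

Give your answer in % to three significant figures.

P(N2) = 96.6 − 4.21 = 92.39 kPa
n(N2) = PV/RT = (92.39 × 0.3390) / (8.314 × 303.05) = 0.01243 mol
n(NaN3) = (2/3) × 0.01243 = 0.008287 mol
m(NaN3) = 0.008287 × 65.01 = 0.5387 g
%NaN3 = 0.5387 / 0.958 × 100 = 56.23%

56.2 %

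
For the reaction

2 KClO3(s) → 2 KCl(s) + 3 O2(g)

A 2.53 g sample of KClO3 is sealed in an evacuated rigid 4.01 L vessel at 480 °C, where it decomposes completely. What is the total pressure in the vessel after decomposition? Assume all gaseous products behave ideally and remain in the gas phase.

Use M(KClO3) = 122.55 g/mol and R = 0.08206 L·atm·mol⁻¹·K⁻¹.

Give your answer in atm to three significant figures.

n(KClO3) = 2.53 / 122.55 = 0.02064 mol
n(gas produced) = (3/2) × 0.02064 = 0.03096 mol
P = nRT/V = 0.03096 × 0.08206 × 753.15 / 4.01 = 0.4772 atm

0.477 atm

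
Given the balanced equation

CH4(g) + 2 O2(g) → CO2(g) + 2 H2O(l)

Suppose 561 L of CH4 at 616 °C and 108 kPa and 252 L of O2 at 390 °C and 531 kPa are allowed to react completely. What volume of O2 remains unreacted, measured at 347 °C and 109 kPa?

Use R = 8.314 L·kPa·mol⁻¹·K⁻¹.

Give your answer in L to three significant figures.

n(CH4) = PV/RT = (108 × 561) / (8.314 × 889.15) = 8.196 mol
n(O2) = PV/RT = (531 × 252) / (8.314 × 663.15) = 24.27 mol
For 8.196 mol CH4, stoichiometry requires (2/1) × 8.196 = 16.39 mol O2; 24.27 mol is available, so CH4 is limiting.
n(O2) consumed = (2/1) × 8.196 = 16.39 mol; remaining = 24.27 − 16.39 = 7.880 mol
V(O2) = nRT/P = 7.880 × 8.314 × 620.15 / 109 = 372.7 L

373 L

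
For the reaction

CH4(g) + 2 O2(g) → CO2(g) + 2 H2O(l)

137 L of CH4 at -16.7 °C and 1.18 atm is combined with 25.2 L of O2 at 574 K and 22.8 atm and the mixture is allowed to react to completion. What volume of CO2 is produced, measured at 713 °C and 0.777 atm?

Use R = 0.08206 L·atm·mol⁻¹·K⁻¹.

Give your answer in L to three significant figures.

n(CH4) = PV/RT = (1.18 × 137) / (0.08206 × 256.45) = 7.682 mol
n(O2) = PV/RT = (22.8 × 25.2) / (0.08206 × 574) = 12.20 mol
For 7.682 mol CH4, stoichiometry requires (2/1) × 7.682 = 15.36 mol O2; 12.20 mol is available, so O2 is limiting.
n(CO2) = (1/2) × 12.20 = 6.100 mol
V(CO2) = nRT/P = 6.100 × 0.08206 × 986.15 / 0.777 = 635.3 L

635 L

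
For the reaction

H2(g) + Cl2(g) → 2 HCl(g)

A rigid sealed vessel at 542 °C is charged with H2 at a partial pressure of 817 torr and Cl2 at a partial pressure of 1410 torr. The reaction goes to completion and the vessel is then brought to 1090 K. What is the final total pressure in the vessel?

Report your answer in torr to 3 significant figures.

2980 torr

With V and T fixed, P_i ∝ n_i, so the mole ratios apply directly to partial pressures at 542 °C.
P(Cl2) required for 817 torr of H2 = (1/1) × 817 = 817.0 torr; available 1410 torr, so H2 is limiting.
P(Cl2) remaining = 1410 − (1/1) × 817 = 593.0 torr
P(gaseous products) = (2)/1 × 817 = 1634 torr
P_total at 542 °C = 593.0 + 1634 = 2227 torr
Scaling to 1090 K: P = 2227 × 1090/815.15 = 2978 torr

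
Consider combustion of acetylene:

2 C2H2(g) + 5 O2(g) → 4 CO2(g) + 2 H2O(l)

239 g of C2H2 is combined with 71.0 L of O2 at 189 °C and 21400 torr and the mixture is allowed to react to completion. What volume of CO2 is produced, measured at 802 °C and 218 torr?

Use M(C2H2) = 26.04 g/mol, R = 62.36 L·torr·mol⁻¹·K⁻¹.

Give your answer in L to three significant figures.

5650 L

n(C2H2) = 239 / 26.04 = 9.178 mol
n(O2) = PV/RT = (21400 × 71.0) / (62.36 × 462.15) = 52.72 mol
For 9.178 mol C2H2, stoichiometry requires (5/2) × 9.178 = 22.95 mol O2; 52.72 mol is available, so C2H2 is limiting.
n(CO2) = (4/2) × 9.178 = 18.36 mol
V(CO2) = nRT/P = 18.36 × 62.36 × 1075.15 / 218 = 5647 L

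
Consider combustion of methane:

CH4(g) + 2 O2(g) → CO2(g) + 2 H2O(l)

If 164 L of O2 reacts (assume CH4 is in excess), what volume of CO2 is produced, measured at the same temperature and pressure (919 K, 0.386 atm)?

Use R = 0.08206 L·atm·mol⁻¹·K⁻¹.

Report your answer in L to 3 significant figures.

At constant T and P, gas volumes are in the mole ratio: V(CO2) = (1/2) × 164 = 82.00 L

82.0 L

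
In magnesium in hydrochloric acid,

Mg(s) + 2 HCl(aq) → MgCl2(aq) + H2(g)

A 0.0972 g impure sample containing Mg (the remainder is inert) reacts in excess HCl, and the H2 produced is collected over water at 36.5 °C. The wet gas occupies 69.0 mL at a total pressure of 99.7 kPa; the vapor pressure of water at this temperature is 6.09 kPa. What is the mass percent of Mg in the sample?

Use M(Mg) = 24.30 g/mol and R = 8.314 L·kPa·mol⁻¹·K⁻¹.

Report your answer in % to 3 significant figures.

62.7 %

P(H2) = 99.7 − 6.09 = 93.61 kPa
n(H2) = PV/RT = (93.61 × 0.06900) / (8.314 × 309.65) = 0.002509 mol
n(Mg) = (1/1) × 0.002509 = 0.002509 mol
m(Mg) = 0.002509 × 24.30 = 0.06097 g
%Mg = 0.06097 / 0.0972 × 100 = 62.73%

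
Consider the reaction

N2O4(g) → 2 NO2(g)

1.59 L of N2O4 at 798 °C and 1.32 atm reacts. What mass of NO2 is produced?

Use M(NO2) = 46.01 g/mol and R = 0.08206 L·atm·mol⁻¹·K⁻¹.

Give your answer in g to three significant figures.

2.20 g

n(N2O4) = PV/RT = (1.32 × 1.59) / (0.08206 × 1071.15) = 0.02388 mol
n(NO2) = (2/1) × 0.02388 = 0.04776 mol
m(NO2) = 0.04776 × 46.01 = 2.197 g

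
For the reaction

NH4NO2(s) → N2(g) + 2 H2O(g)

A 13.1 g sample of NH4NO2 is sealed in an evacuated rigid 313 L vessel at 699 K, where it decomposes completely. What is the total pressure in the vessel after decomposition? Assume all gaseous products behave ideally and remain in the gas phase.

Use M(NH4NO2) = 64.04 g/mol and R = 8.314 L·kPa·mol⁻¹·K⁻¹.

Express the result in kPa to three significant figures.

n(NH4NO2) = 13.1 / 64.04 = 0.2046 mol
n(gas produced) = (3/1) × 0.2046 = 0.6138 mol
P = nRT/V = 0.6138 × 8.314 × 699 / 313 = 11.40 kPa

11.4 kPa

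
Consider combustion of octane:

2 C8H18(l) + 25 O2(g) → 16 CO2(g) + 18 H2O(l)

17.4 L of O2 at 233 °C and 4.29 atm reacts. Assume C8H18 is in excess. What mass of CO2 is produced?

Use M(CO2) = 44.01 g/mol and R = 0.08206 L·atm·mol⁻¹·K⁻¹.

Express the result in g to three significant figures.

n(O2) = PV/RT = (4.29 × 17.4) / (0.08206 × 506.15) = 1.797 mol
n(CO2) = (16/25) × 1.797 = 1.150 mol
m(CO2) = 1.150 × 44.01 = 50.61 g

50.6 g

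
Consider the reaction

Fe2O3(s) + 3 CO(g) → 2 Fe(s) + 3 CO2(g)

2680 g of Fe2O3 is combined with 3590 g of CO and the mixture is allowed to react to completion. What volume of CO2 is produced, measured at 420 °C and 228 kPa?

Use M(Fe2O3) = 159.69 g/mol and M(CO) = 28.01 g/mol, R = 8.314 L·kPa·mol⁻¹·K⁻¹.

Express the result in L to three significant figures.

1270 L

n(Fe2O3) = 2680 / 159.69 = 16.78 mol
n(CO) = 3590 / 28.01 = 128.2 mol
For 16.78 mol Fe2O3, stoichiometry requires (3/1) × 16.78 = 50.34 mol CO; 128.2 mol is available, so Fe2O3 is limiting.
n(CO2) = (3/1) × 16.78 = 50.34 mol
V(CO2) = nRT/P = 50.34 × 8.314 × 693.15 / 228 = 1272 L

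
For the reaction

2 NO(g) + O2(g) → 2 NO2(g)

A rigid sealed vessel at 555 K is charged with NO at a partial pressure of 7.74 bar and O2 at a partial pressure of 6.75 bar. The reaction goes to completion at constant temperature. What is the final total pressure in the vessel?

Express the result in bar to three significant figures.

10.6 bar

With V and T fixed, P_i ∝ n_i, so the mole ratios apply directly to partial pressures at 555 K.
P(O2) required for 7.74 bar of NO = (1/2) × 7.74 = 3.870 bar; available 6.75 bar, so NO is limiting.
P(O2) remaining = 6.75 − (1/2) × 7.74 = 2.880 bar
P(gaseous products) = (2)/2 × 7.74 = 7.740 bar
P_total at 555 K = 2.880 + 7.740 = 10.62 bar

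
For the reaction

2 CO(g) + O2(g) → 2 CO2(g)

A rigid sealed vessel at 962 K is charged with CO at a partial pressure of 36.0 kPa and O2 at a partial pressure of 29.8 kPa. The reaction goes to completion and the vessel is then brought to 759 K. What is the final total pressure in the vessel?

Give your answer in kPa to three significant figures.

37.7 kPa

Because the vessel is rigid and T is held at 962 K, work the stoichiometry in partial pressures (P_i = n_iRT/V).
P(O2) required for 36.0 kPa of CO = (1/2) × 36.0 = 18.00 kPa; available 29.8 kPa, so CO is limiting.
P(O2) remaining = 29.8 − (1/2) × 36.0 = 11.80 kPa
P(gaseous products) = (2)/2 × 36.0 = 36.00 kPa
P_total at 962 K = 11.80 + 36.00 = 47.80 kPa
Scaling to 759 K: P = 47.80 × 759/962 = 37.71 kPa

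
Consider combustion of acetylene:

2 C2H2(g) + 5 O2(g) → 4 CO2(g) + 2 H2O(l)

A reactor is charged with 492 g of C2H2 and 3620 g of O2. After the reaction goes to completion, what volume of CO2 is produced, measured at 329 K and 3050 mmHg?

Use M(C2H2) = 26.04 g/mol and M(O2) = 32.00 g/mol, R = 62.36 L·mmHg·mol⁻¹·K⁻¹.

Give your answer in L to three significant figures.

254 L

n(C2H2) = 492 / 26.04 = 18.89 mol
n(O2) = 3620 / 32.00 = 113.1 mol
For 18.89 mol C2H2, stoichiometry requires (5/2) × 18.89 = 47.23 mol O2; 113.1 mol is available, so C2H2 is limiting.
n(CO2) = (4/2) × 18.89 = 37.78 mol
V(CO2) = nRT/P = 37.78 × 62.36 × 329 / 3050 = 254.1 L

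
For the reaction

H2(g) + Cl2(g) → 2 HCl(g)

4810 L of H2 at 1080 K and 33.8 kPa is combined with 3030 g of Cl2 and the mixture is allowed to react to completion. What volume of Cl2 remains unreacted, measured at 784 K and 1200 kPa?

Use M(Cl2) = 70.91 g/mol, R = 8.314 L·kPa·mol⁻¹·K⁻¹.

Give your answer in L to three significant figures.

n(H2) = PV/RT = (33.8 × 4810) / (8.314 × 1080) = 18.11 mol
n(Cl2) = 3030 / 70.91 = 42.73 mol
For 18.11 mol H2, stoichiometry requires (1/1) × 18.11 = 18.11 mol Cl2; 42.73 mol is available, so H2 is limiting.
n(Cl2) consumed = (1/1) × 18.11 = 18.11 mol; remaining = 42.73 − 18.11 = 24.62 mol
V(Cl2) = nRT/P = 24.62 × 8.314 × 784 / 1200 = 133.7 L

134 L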